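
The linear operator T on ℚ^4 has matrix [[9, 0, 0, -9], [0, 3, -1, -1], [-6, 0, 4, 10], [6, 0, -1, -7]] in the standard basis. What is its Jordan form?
J = [[0, 0, 0, 0], [0, 3, 1, 0], [0, 0, 3, 0], [0, 0, 0, 3]]

The characteristic polynomial is det(xI - A) = x(x - 3)^3, so the eigenvalues are 0 (algebraic multiplicity 1), 3 (algebraic multiplicity 3).

For λ = 0: algebraic multiplicity 1 gives one 1×1 block.

For λ = 3: rank(A - 3I) = 2, rank((A - 3I)^2) = 1. The eigenspace has dimension 4 - 2 = 2, so there are 2 Jordan blocks; the rank sequence gives block sizes [2, 1].

Assembling the blocks gives the Jordan form J above.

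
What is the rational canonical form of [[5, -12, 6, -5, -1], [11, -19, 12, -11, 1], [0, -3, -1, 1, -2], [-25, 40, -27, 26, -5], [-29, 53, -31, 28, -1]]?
The invariant factors of A (the non-unit diagonal entries of the Smith normal form of xI - A over ℚ[x]) are x^2 - 2x - 2, (x - 6)(x^2 - 2x - 2), each dividing the next. The characteristic polynomial is their product, (x - 6)(x^2 - 2x - 2)^2.

The rational canonical form is the block-diagonal matrix of companion matrices C(f_i):
R = [[0, 2, 0, 0, 0], [1, 2, 0, 0, 0], [0, 0, 0, 0, -12], [0, 0, 1, 0, -10], [0, 0, 0, 1, 8]].

Note the characteristic polynomial does not split into linear factors over ℚ, so A has no Jordan form over ℚ; the rational canonical form exists over any field.

R = [[0, 2, 0, 0, 0], [1, 2, 0, 0, 0], [0, 0, 0, 0, -12], [0, 0, 1, 0, -10], [0, 0, 0, 1, 8]]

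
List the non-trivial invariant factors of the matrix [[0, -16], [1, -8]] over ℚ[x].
(x + 4)^2

The Jordan structure of A has elementary divisors (x + 4)^2. Arranging the block sizes at each eigenvalue in decreasing order and taking row products gives the invariant factors.

Invariant factors (smallest first, each dividing the next): (x + 4)^2.

Check: the last factor (x + 4)^2 is the minimal polynomial, and the product (x + 4)^2 is the characteristic polynomial.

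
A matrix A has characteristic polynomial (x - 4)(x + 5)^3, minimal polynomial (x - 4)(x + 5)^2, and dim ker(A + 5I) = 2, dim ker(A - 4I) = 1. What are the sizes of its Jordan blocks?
λ = -5: algebraic multiplicity 3 (exponent in χ_A), largest block size 2 (exponent in m_A), 2 blocks (geometric multiplicity). These force block sizes [2, 1].
λ = 4: algebraic multiplicity 1 (exponent in χ_A), largest block size 1 (exponent in m_A), 1 block (geometric multiplicity). This forces block sizes [1].

Jordan blocks: (-5, 2), (-5, 1), (4, 1)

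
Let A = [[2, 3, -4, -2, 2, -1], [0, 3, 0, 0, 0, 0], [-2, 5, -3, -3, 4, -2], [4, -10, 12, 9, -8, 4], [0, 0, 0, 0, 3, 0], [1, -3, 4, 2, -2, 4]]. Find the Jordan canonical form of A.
J = [[3, 1, 0, 0, 0, 0], [0, 3, 0, 0, 0, 0], [0, 0, 3, 1, 0, 0], [0, 0, 0, 3, 0, 0], [0, 0, 0, 0, 3, 0], [0, 0, 0, 0, 0, 3]]

The characteristic polynomial is det(xI - A) = (x - 3)^6, so the eigenvalues are 3 (algebraic multiplicity 6).

For λ = 3: rank(A - 3I) = 2, rank((A - 3I)^2) = 0. The eigenspace has dimension 6 - 2 = 4, so there are 4 Jordan blocks; the rank sequence gives block sizes [2, 2, 1, 1].

Assembling the blocks gives the Jordan form J above.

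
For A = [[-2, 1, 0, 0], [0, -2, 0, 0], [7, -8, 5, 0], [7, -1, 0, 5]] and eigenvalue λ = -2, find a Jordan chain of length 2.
We seek v_1 ∈ ker((A + 2I)^2) \ ker(A + 2I), then set v_{i+1} = (A + 2I) v_i.

One such chain is v_1 = [[2, 1, -1, -2]]^T, v_2 = [[1, 0, -1, -1]]^T. Check: (A + 2I) v_2 = [[0, 0, 0, 0]]^T = 0.

v_1 = [[2, 1, -1, -2]]^T, v_2 = [[1, 0, -1, -1]]^T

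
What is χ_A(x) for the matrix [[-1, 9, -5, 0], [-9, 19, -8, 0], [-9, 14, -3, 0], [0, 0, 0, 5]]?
xI - A = [[x + 1, -9, 5, 0], [9, x - 19, 8, 0], [9, -14, x + 3, 0], [0, 0, 0, x - 5]].

Expanding det(xI - A) along the first row:
det(xI - A) = + (x + 1)·det([[x - 19, 8, 0], [-14, x + 3, 0], [0, 0, x - 5]]) - (-9)·det([[9, 8, 0], [9, x + 3, 0], [0, 0, x - 5]]) + (5)·det([[9, x - 19, 0], [9, -14, 0], [0, 0, x - 5]]) - (0)·det([[9, x - 19, 8], [9, -14, x + 3], [0, 0, 0]]).

Evaluating gives χ_A(x) = x^4 - 20x^3 + 150x^2 - 500x + 625 = (x - 5)^4.

χ_A(x) = (x - 5)^4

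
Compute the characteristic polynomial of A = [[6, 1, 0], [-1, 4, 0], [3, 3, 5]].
xI - A = [[x - 6, -1, 0], [1, x - 4, 0], [-3, -3, x - 5]].

Expanding det(xI - A) along the first row:
det(xI - A) = + (x - 6)·det([[x - 4, 0], [-3, x - 5]]) - (-1)·det([[1, 0], [-3, x - 5]]) + (0)·det([[1, x - 4], [-3, -3]]).

Evaluating gives χ_A(x) = x^3 - 15x^2 + 75x - 125 = (x - 5)^3.

χ_A(x) = (x - 5)^3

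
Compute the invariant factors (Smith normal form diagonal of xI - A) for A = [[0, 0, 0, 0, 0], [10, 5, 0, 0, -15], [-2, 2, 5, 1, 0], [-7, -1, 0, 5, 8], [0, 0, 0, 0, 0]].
x, x(x - 5)^3

The Jordan structure of A has elementary divisors x, x, (x - 5)^3. Arranging the block sizes at each eigenvalue in decreasing order and taking row products gives the invariant factors.

Invariant factors (smallest first, each dividing the next): x, x(x - 5)^3.

Check: the last factor x(x - 5)^3 is the minimal polynomial, and the product x^2(x - 5)^3 is the characteristic polynomial.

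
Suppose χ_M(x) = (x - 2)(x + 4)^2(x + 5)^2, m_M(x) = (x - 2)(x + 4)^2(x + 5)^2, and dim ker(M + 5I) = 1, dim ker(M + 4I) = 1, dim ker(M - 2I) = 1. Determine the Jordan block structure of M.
λ = -5: algebraic multiplicity 2 (exponent in χ_M), largest block size 2 (exponent in m_M), 1 block (geometric multiplicity). This forces block sizes [2].
λ = -4: algebraic multiplicity 2 (exponent in χ_M), largest block size 2 (exponent in m_M), 1 block (geometric multiplicity). This forces block sizes [2].
λ = 2: algebraic multiplicity 1 (exponent in χ_M), largest block size 1 (exponent in m_M), 1 block (geometric multiplicity). This forces block sizes [1].

Jordan blocks: (-5, 2), (-4, 2), (2, 1)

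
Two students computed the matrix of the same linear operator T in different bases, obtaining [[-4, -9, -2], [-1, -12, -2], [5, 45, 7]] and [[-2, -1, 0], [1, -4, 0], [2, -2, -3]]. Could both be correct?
Two matrices over a field are similar if and only if they have the same invariant factors.

Both A and B have characteristic polynomial (x + 3)^3 and minimal polynomial (x + 3)^2. Computing further, both have invariant factors x + 3, (x + 3)^2. Hence A and B are similar.

Yes.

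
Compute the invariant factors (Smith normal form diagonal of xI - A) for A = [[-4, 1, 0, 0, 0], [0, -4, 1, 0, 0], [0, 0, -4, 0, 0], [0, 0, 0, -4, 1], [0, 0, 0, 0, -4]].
(x + 4)^2, (x + 4)^3

The Jordan structure of A has elementary divisors (x + 4)^3, (x + 4)^2. Arranging the block sizes at each eigenvalue in decreasing order and taking row products gives the invariant factors.

Invariant factors (smallest first, each dividing the next): (x + 4)^2, (x + 4)^3.

Check: the last factor (x + 4)^3 is the minimal polynomial, and the product (x + 4)^5 is the characteristic polynomial.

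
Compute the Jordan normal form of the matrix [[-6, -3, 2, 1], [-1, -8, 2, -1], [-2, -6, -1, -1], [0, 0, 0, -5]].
J = [[-5, 1, 0, 0], [0, -5, 0, 0], [0, 0, -5, 1], [0, 0, 0, -5]]

The characteristic polynomial is det(xI - A) = (x + 5)^4, so the eigenvalues are -5 (algebraic multiplicity 4).

For λ = -5: rank(A + 5I) = 2, rank((A + 5I)^2) = 0. The eigenspace has dimension 4 - 2 = 2, so there are 2 Jordan blocks; the rank sequence gives block sizes [2, 2].

Assembling the blocks gives the Jordan form J above.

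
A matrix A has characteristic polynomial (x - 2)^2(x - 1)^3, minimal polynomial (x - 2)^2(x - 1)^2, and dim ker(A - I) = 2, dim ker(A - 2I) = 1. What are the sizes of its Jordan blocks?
λ = 1: algebraic multiplicity 3 (exponent in χ_A), largest block size 2 (exponent in m_A), 2 blocks (geometric multiplicity). These force block sizes [2, 1].
λ = 2: algebraic multiplicity 2 (exponent in χ_A), largest block size 2 (exponent in m_A), 1 block (geometric multiplicity). This forces block sizes [2].

Jordan blocks: (1, 2), (1, 1), (2, 2)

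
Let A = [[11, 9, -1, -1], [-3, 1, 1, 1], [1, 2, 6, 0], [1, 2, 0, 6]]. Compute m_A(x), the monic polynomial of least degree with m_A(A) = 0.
The characteristic polynomial factors as (x - 6)^4. The minimal polynomial is ∏(x - λ)^{k_λ} where k_λ is the size of the largest Jordan block at λ.

For λ = 6: rank(A - 6I) = 2, and the largest Jordan block has size 3 (the smallest k with rank((A - 6I)^k) = rank((A - 6I)^(k+1))).

So m_A(x) = (x - 6)^3.

m_A(x) = (x - 6)^3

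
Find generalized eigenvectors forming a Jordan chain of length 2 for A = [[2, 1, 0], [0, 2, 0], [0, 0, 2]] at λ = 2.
v_1 = [[-2, 1, 2]]^T, v_2 = [[1, 0, 0]]^T

We seek v_1 ∈ ker((A - 2I)^2) \ ker(A - 2I), then set v_{i+1} = (A - 2I) v_i.

One such chain is v_1 = [[-2, 1, 2]]^T, v_2 = [[1, 0, 0]]^T. Check: (A - 2I) v_2 = [[0, 0, 0]]^T = 0.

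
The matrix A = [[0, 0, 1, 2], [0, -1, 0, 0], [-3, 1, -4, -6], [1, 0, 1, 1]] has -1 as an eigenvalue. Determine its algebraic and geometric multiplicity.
algebraic multiplicity 4, geometric multiplicity 2

The characteristic polynomial is (x + 1)^4, so the factor x + 1 appears with exponent 4: the algebraic multiplicity is 4.

rank(A + I) = 2, so the eigenspace has dimension 4 - 2 = 2: the geometric multiplicity is 2.

Since 2 < 4, A is not diagonalizable.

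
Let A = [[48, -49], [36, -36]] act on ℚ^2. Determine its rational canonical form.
R = [[0, -36], [1, 12]]

The invariant factors of A (the non-unit diagonal entries of the Smith normal form of xI - A over ℚ[x]) are (x - 6)^2, each dividing the next. The characteristic polynomial is their product, (x - 6)^2.

The rational canonical form is the block-diagonal matrix of companion matrices C(f_i):
R = [[0, -36], [1, 12]].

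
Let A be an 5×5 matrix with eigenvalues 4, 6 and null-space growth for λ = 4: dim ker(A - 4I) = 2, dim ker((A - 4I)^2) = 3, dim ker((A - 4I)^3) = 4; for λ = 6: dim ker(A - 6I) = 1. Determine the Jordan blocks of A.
λ = 4: successive nullity increments [2, 1, 1] count blocks of size ≥ k; block sizes are [3, 1].
λ = 6: successive nullity increments [1] count blocks of size ≥ k; block sizes are [1].

Jordan blocks: (4, 3), (4, 1), (6, 1)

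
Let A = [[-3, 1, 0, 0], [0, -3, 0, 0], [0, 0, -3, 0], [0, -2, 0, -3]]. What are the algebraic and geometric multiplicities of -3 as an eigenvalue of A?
algebraic multiplicity 4, geometric multiplicity 3

The characteristic polynomial is (x + 3)^4, so the factor x + 3 appears with exponent 4: the algebraic multiplicity is 4.

rank(A + 3I) = 1, so the eigenspace has dimension 4 - 1 = 3: the geometric multiplicity is 3.

Since 3 < 4, A is not diagonalizable.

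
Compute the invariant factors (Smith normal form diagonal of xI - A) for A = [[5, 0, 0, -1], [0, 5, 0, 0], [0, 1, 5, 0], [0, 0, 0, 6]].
The Jordan structure of A has elementary divisors (x - 5)^2, (x - 5), (x - 6). Arranging the block sizes at each eigenvalue in decreasing order and taking row products gives the invariant factors.

Invariant factors (smallest first, each dividing the next): x - 5, (x - 6)(x - 5)^2.

Check: the last factor (x - 6)(x - 5)^2 is the minimal polynomial, and the product (x - 6)(x - 5)^3 is the characteristic polynomial.

x - 5, (x - 6)(x - 5)^2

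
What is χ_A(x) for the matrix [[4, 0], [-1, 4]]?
xI - A = [[x - 4, 0], [1, x - 4]].

Expanding det(xI - A) along the first row:
det(xI - A) = + (x - 4)·det([[x - 4]]) - (0)·det([[1]]).

Evaluating gives χ_A(x) = x^2 - 8x + 16 = (x - 4)^2.

χ_A(x) = (x - 4)^2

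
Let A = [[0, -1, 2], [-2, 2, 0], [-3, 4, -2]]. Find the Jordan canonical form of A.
J = [[0, 1, 0], [0, 0, 1], [0, 0, 0]]

The characteristic polynomial is det(xI - A) = x^3, so the eigenvalues are 0 (algebraic multiplicity 3).

For λ = 0: rank(A) = 2, rank(A^2) = 1, rank(A^3) = 0. The eigenspace has dimension 3 - 2 = 1, so there is 1 Jordan block; the rank sequence gives block sizes [3].

Assembling the blocks gives the Jordan form J above.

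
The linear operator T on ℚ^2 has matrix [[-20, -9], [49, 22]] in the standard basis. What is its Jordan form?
The characteristic polynomial is det(xI - A) = (x - 1)^2, so the eigenvalues are 1 (algebraic multiplicity 2).

For λ = 1: rank(A - I) = 1, rank((A - I)^2) = 0. The eigenspace has dimension 2 - 1 = 1, so there is 1 Jordan block; the rank sequence gives block sizes [2].

Assembling the blocks gives the Jordan form J above.

J = [[1, 1], [0, 1]]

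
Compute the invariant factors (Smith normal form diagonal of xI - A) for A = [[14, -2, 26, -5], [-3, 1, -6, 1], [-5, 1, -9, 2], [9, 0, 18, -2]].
The Jordan structure of A has elementary divisors (x - 1)^2, (x - 1)^2. Arranging the block sizes at each eigenvalue in decreasing order and taking row products gives the invariant factors.

Invariant factors (smallest first, each dividing the next): (x - 1)^2, (x - 1)^2.

Check: the last factor (x - 1)^2 is the minimal polynomial, and the product (x - 1)^4 is the characteristic polynomial.

(x - 1)^2, (x - 1)^2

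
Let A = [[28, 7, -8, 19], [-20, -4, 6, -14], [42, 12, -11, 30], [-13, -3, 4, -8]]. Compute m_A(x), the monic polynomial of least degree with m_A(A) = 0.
m_A(x) = (x - 2)(x - 1)^2

The characteristic polynomial factors as (x - 2)(x - 1)^3. The minimal polynomial is ∏(x - λ)^{k_λ} where k_λ is the size of the largest Jordan block at λ.

For λ = 1: rank(A - I) = 2, and the largest Jordan block has size 2 (the smallest k with rank((A - I)^k) = rank((A - I)^(k+1))).
For λ = 2: rank(A - 2I) = 3, and the largest Jordan block has size 1 (the smallest k with rank((A - 2I)^k) = rank((A - 2I)^(k+1))).

So m_A(x) = (x - 2)(x - 1)^2.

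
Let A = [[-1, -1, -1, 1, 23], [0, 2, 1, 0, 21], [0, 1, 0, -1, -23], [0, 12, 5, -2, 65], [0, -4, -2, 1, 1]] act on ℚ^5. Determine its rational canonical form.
R = [[-1, 0, 0, 0, 0], [0, 0, 0, 0, -6], [0, 1, 0, 0, 19], [0, 0, 1, 0, 27], [0, 0, 0, 1, 1]]

The invariant factors of A (the non-unit diagonal entries of the Smith normal form of xI - A over ℚ[x]) are x + 1, (x - 6)(x + 1)(x^2 + 4x - 1), each dividing the next. The characteristic polynomial is their product, (x - 6)(x + 1)^2(x^2 + 4x - 1).

The rational canonical form is the block-diagonal matrix of companion matrices C(f_i):
R = [[-1, 0, 0, 0, 0], [0, 0, 0, 0, -6], [0, 1, 0, 0, 19], [0, 0, 1, 0, 27], [0, 0, 0, 1, 1]].

Note the characteristic polynomial does not split into linear factors over ℚ, so A has no Jordan form over ℚ; the rational canonical form exists over any field.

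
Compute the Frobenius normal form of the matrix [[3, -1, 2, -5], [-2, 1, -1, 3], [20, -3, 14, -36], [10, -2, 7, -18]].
R = [[1, 0, 0, 0], [0, 0, 0, 1], [0, 1, 0, 1], [0, 0, 1, -1]]

The invariant factors of A (the non-unit diagonal entries of the Smith normal form of xI - A over ℚ[x]) are x - 1, (x - 1)(x + 1)^2, each dividing the next. The characteristic polynomial is their product, (x - 1)^2(x + 1)^2.

The rational canonical form is the block-diagonal matrix of companion matrices C(f_i):
R = [[1, 0, 0, 0], [0, 0, 0, 1], [0, 1, 0, 1], [0, 0, 1, -1]].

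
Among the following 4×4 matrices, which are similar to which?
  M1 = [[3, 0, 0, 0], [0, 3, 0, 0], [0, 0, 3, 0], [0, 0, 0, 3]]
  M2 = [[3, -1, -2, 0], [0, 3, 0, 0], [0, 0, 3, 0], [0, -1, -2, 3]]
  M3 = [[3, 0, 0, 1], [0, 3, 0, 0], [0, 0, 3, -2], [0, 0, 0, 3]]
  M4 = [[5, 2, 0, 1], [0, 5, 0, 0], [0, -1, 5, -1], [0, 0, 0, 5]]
3 classes: {M1}, {M2, M3}, {M4}

Characteristic polynomials: χ_{M1} = (x - 3)^4, χ_{M2} = (x - 3)^4, χ_{M3} = (x - 3)^4, χ_{M4} = (x - 5)^4.

{M1}: invariant factors x - 3, x - 3, x - 3, x - 3.

{M2, M3}: invariant factors x - 3, x - 3, (x - 3)^2.

{M4}: invariant factors (x - 5)^2, (x - 5)^2.

Matrices are similar if and only if their invariant-factor lists agree; the partition into similarity classes is {M1}, {M2, M3}, {M4}.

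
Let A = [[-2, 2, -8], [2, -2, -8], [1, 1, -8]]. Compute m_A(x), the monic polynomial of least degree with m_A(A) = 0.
m_A(x) = (x + 4)^2

The characteristic polynomial factors as (x + 4)^3. The minimal polynomial is ∏(x - λ)^{k_λ} where k_λ is the size of the largest Jordan block at λ.

For λ = -4: rank(A + 4I) = 1, and the largest Jordan block has size 2 (the smallest k with rank((A + 4I)^k) = rank((A + 4I)^(k+1))).

So m_A(x) = (x + 4)^2.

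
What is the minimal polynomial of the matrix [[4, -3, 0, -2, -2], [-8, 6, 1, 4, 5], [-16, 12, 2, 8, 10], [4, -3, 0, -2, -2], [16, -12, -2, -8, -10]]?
The characteristic polynomial factors as x^5. The minimal polynomial is ∏(x - λ)^{k_λ} where k_λ is the size of the largest Jordan block at λ.

For λ = 0: rank(A) = 2, and the largest Jordan block has size 3 (the smallest k with rank(A^k) = rank(A^(k+1))).

So m_A(x) = x^3.

m_A(x) = x^3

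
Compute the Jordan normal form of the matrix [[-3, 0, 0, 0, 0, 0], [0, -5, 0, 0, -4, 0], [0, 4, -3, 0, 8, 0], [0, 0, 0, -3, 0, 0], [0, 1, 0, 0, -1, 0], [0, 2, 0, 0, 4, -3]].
J = [[-3, 1, 0, 0, 0, 0], [0, -3, 0, 0, 0, 0], [0, 0, -3, 0, 0, 0], [0, 0, 0, -3, 0, 0], [0, 0, 0, 0, -3, 0], [0, 0, 0, 0, 0, -3]]

The characteristic polynomial is det(xI - A) = (x + 3)^6, so the eigenvalues are -3 (algebraic multiplicity 6).

For λ = -3: rank(A + 3I) = 1, rank((A + 3I)^2) = 0. The eigenspace has dimension 6 - 1 = 5, so there are 5 Jordan blocks; the rank sequence gives block sizes [2, 1, 1, 1, 1].

Assembling the blocks gives the Jordan form J above.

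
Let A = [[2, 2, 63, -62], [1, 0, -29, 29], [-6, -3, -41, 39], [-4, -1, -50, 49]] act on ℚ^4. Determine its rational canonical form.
R = [[0, 0, 0, -72], [1, 0, 0, 30], [0, 1, 0, -27], [0, 0, 1, 10]]

The invariant factors of A (the non-unit diagonal entries of the Smith normal form of xI - A over ℚ[x]) are (x - 6)(x - 4)(x^2 + 3), each dividing the next. The characteristic polynomial is their product, (x - 6)(x - 4)(x^2 + 3).

The rational canonical form is the block-diagonal matrix of companion matrices C(f_i):
R = [[0, 0, 0, -72], [1, 0, 0, 30], [0, 1, 0, -27], [0, 0, 1, 10]].

Note the characteristic polynomial does not split into linear factors over ℚ, so A has no Jordan form over ℚ; the rational canonical form exists over any field.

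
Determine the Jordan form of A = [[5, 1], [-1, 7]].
The characteristic polynomial is det(xI - A) = (x - 6)^2, so the eigenvalues are 6 (algebraic multiplicity 2).

For λ = 6: rank(A - 6I) = 1, rank((A - 6I)^2) = 0. The eigenspace has dimension 2 - 1 = 1, so there is 1 Jordan block; the rank sequence gives block sizes [2].

Assembling the blocks gives the Jordan form J above.

J = [[6, 1], [0, 6]]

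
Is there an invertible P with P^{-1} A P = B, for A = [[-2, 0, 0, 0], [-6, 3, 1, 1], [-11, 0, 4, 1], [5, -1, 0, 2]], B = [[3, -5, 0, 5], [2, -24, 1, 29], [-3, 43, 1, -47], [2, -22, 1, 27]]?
Two matrices over a field are similar if and only if they have the same invariant factors.

Both A and B have characteristic polynomial (x - 3)^3(x + 2) and minimal polynomial (x - 3)^3(x + 2). Computing further, both have invariant factors (x - 3)^3(x + 2). Hence A and B are similar.

Yes.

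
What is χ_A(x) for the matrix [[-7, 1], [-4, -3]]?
xI - A = [[x + 7, -1], [4, x + 3]].

Expanding det(xI - A) along the first row:
det(xI - A) = + (x + 7)·det([[x + 3]]) - (-1)·det([[4]]).

Evaluating gives χ_A(x) = x^2 + 10x + 25 = (x + 5)^2.

χ_A(x) = (x + 5)^2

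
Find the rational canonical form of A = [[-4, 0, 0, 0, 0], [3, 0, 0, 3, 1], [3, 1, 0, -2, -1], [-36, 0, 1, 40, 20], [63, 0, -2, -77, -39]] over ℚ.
The invariant factors of A (the non-unit diagonal entries of the Smith normal form of xI - A over ℚ[x]) are x + 4, x^2(x - 5)(x + 4), each dividing the next. The characteristic polynomial is their product, x^2(x - 5)(x + 4)^2.

The rational canonical form is the block-diagonal matrix of companion matrices C(f_i):
R = [[-4, 0, 0, 0, 0], [0, 0, 0, 0, 0], [0, 1, 0, 0, 0], [0, 0, 1, 0, 20], [0, 0, 0, 1, 1]].

R = [[-4, 0, 0, 0, 0], [0, 0, 0, 0, 0], [0, 1, 0, 0, 0], [0, 0, 1, 0, 20], [0, 0, 0, 1, 1]]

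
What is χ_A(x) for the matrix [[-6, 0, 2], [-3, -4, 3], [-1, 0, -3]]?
xI - A = [[x + 6, 0, -2], [3, x + 4, -3], [1, 0, x + 3]].

Expanding det(xI - A) along the first row:
det(xI - A) = + (x + 6)·det([[x + 4, -3], [0, x + 3]]) - (0)·det([[3, -3], [1, x + 3]]) + (-2)·det([[3, x + 4], [1, 0]]).

Evaluating gives χ_A(x) = x^3 + 13x^2 + 56x + 80 = (x + 4)^2(x + 5).

χ_A(x) = (x + 4)^2(x + 5)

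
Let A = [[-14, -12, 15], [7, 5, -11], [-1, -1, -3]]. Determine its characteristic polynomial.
xI - A = [[x + 14, 12, -15], [-7, x - 5, 11], [1, 1, x + 3]].

Expanding det(xI - A) along the first row:
det(xI - A) = + (x + 14)·det([[x - 5, 11], [1, x + 3]]) - (12)·det([[-7, 11], [1, x + 3]]) + (-15)·det([[-7, x - 5], [1, 1]]).

Evaluating gives χ_A(x) = x^3 + 12x^2 + 45x + 50 = (x + 2)(x + 5)^2.

χ_A(x) = (x + 2)(x + 5)^2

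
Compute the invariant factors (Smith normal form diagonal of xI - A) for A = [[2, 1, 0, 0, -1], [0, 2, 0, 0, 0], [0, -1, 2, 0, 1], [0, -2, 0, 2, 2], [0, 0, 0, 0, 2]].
x - 2, x - 2, x - 2, (x - 2)^2

The Jordan structure of A has elementary divisors (x - 2)^2, (x - 2), (x - 2), (x - 2). Arranging the block sizes at each eigenvalue in decreasing order and taking row products gives the invariant factors.

Invariant factors (smallest first, each dividing the next): x - 2, x - 2, x - 2, (x - 2)^2.

Check: the last factor (x - 2)^2 is the minimal polynomial, and the product (x - 2)^5 is the characteristic polynomial.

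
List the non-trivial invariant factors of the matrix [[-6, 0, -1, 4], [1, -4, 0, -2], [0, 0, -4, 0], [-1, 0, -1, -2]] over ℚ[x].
The Jordan structure of A has elementary divisors (x + 4)^3, (x + 4). Arranging the block sizes at each eigenvalue in decreasing order and taking row products gives the invariant factors.

Invariant factors (smallest first, each dividing the next): x + 4, (x + 4)^3.

Check: the last factor (x + 4)^3 is the minimal polynomial, and the product (x + 4)^4 is the characteristic polynomial.

x + 4, (x + 4)^3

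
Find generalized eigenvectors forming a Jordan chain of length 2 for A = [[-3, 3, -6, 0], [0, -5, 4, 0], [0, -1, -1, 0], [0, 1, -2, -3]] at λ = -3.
v_1 = [[-2, 1, 0, 1]]^T, v_2 = [[3, -2, -1, 1]]^T

We seek v_1 ∈ ker((A + 3I)^2) \ ker(A + 3I), then set v_{i+1} = (A + 3I) v_i.

One such chain is v_1 = [[-2, 1, 0, 1]]^T, v_2 = [[3, -2, -1, 1]]^T. Check: (A + 3I) v_2 = [[0, 0, 0, 0]]^T = 0.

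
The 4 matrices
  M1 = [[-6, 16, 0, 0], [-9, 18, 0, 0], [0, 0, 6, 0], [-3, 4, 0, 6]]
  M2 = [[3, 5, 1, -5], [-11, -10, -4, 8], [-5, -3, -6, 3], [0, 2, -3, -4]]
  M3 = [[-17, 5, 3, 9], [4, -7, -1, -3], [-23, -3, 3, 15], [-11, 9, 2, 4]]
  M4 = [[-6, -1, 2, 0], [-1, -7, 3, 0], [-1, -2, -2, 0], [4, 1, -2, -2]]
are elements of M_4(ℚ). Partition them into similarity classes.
Characteristic polynomials: χ_{M1} = (x - 6)^4, χ_{M2} = (x + 2)(x + 5)^3, χ_{M3} = (x + 2)(x + 5)^3, χ_{M4} = (x + 2)(x + 5)^3.

{M1}: invariant factors x - 6, x - 6, (x - 6)^2.

{M2, M3, M4}: invariant factors (x + 2)(x + 5)^3.

Matrices are similar if and only if their invariant-factor lists agree; the partition into similarity classes is {M1}, {M2, M3, M4}.

2 classes: {M1}, {M2, M3, M4}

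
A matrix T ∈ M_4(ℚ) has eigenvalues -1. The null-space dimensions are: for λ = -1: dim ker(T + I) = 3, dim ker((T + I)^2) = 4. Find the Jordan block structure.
λ = -1: successive nullity increments [3, 1] count blocks of size ≥ k; block sizes are [2, 1, 1].

Jordan blocks: (-1, 2), (-1, 1), (-1, 1)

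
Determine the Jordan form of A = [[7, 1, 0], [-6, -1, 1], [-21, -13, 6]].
J = [[4, 1, 0], [0, 4, 1], [0, 0, 4]]

The characteristic polynomial is det(xI - A) = (x - 4)^3, so the eigenvalues are 4 (algebraic multiplicity 3).

For λ = 4: rank(A - 4I) = 2, rank((A - 4I)^2) = 1, rank((A - 4I)^3) = 0. The eigenspace has dimension 3 - 2 = 1, so there is 1 Jordan block; the rank sequence gives block sizes [3].

Assembling the blocks gives the Jordan form J above.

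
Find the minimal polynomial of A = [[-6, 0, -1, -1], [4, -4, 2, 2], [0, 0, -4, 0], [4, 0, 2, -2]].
m_A(x) = (x + 4)^2

The characteristic polynomial factors as (x + 4)^4. The minimal polynomial is ∏(x - λ)^{k_λ} where k_λ is the size of the largest Jordan block at λ.

For λ = -4: rank(A + 4I) = 1, and the largest Jordan block has size 2 (the smallest k with rank((A + 4I)^k) = rank((A + 4I)^(k+1))).

So m_A(x) = (x + 4)^2.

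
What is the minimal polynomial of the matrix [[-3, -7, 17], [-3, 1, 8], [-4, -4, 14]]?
m_A(x) = (x - 4)^3

The characteristic polynomial factors as (x - 4)^3. The minimal polynomial is ∏(x - λ)^{k_λ} where k_λ is the size of the largest Jordan block at λ.

For λ = 4: rank(A - 4I) = 2, and the largest Jordan block has size 3 (the smallest k with rank((A - 4I)^k) = rank((A - 4I)^(k+1))).

So m_A(x) = (x - 4)^3.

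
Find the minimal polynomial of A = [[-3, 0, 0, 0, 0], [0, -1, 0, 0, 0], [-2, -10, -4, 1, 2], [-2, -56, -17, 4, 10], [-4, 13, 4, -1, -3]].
The characteristic polynomial factors as (x + 1)^4(x + 3). The minimal polynomial is ∏(x - λ)^{k_λ} where k_λ is the size of the largest Jordan block at λ.

For λ = -3: rank(A + 3I) = 4, and the largest Jordan block has size 1 (the smallest k with rank((A + 3I)^k) = rank((A + 3I)^(k+1))).
For λ = -1: rank(A + I) = 3, and the largest Jordan block has size 3 (the smallest k with rank((A + I)^k) = rank((A + I)^(k+1))).

So m_A(x) = (x + 1)^3(x + 3).

m_A(x) = (x + 1)^3(x + 3)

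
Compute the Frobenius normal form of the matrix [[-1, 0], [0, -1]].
The invariant factors of A (the non-unit diagonal entries of the Smith normal form of xI - A over ℚ[x]) are x + 1, x + 1, each dividing the next. The characteristic polynomial is their product, (x + 1)^2.

The rational canonical form is the block-diagonal matrix of companion matrices C(f_i):
R = [[-1, 0], [0, -1]].

R = [[-1, 0], [0, -1]]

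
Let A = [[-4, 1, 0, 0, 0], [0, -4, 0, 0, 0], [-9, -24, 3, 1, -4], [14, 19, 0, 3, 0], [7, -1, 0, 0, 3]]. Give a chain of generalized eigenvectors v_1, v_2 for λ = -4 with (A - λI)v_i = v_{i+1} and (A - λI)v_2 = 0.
We seek v_1 ∈ ker((A + 4I)^2) \ ker(A + 4I), then set v_{i+1} = (A + 4I) v_i.

One such chain is v_1 = [[-1, 1, 3, -1, 1]]^T, v_2 = [[1, 0, 1, -2, -1]]^T. Check: (A + 4I) v_2 = [[0, 0, 0, 0, 0]]^T = 0.

v_1 = [[-1, 1, 3, -1, 1]]^T, v_2 = [[1, 0, 1, -2, -1]]^T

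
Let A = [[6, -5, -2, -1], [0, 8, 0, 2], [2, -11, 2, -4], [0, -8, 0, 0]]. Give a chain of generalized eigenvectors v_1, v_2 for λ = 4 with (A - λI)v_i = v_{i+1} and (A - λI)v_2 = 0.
v_1 = [[0, 1, -2, -2]]^T, v_2 = [[1, 0, 1, 0]]^T

We seek v_1 ∈ ker((A - 4I)^2) \ ker(A - 4I), then set v_{i+1} = (A - 4I) v_i.

One such chain is v_1 = [[0, 1, -2, -2]]^T, v_2 = [[1, 0, 1, 0]]^T. Check: (A - 4I) v_2 = [[0, 0, 0, 0]]^T = 0.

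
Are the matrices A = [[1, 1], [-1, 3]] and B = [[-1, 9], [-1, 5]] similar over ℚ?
Two matrices over a field are similar if and only if they have the same invariant factors.

Both A and B have characteristic polynomial (x - 2)^2 and minimal polynomial (x - 2)^2. Computing further, both have invariant factors (x - 2)^2. Hence A and B are similar.

Yes.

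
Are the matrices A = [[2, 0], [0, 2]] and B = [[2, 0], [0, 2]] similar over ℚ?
Two matrices over a field are similar if and only if they have the same invariant factors.

Both A and B have characteristic polynomial (x - 2)^2 and minimal polynomial x - 2. Computing further, both have invariant factors x - 2, x - 2. Hence A and B are similar.

Yes.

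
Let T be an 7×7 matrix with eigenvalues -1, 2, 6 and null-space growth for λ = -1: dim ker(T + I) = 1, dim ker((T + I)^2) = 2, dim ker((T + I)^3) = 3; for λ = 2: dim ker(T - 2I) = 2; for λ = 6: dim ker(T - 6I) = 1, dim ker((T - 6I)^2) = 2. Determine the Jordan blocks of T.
Jordan blocks: (-1, 3), (2, 1), (2, 1), (6, 2)

λ = -1: successive nullity increments [1, 1, 1] count blocks of size ≥ k; block sizes are [3].
λ = 2: successive nullity increments [2] count blocks of size ≥ k; block sizes are [1, 1].
λ = 6: successive nullity increments [1, 1] count blocks of size ≥ k; block sizes are [2].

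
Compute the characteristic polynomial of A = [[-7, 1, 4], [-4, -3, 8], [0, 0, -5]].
xI - A = [[x + 7, -1, -4], [4, x + 3, -8], [0, 0, x + 5]].

Expanding det(xI - A) along the first row:
det(xI - A) = + (x + 7)·det([[x + 3, -8], [0, x + 5]]) - (-1)·det([[4, -8], [0, x + 5]]) + (-4)·det([[4, x + 3], [0, 0]]).

Evaluating gives χ_A(x) = x^3 + 15x^2 + 75x + 125 = (x + 5)^3.

χ_A(x) = (x + 5)^3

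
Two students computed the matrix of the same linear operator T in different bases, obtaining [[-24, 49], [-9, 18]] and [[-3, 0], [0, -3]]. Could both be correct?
Both have characteristic polynomial (x + 3)^2, but the minimal polynomial of A is (x + 3)^2 while the minimal polynomial of B is x + 3. The minimal polynomial is a similarity invariant, so A and B are not similar.

No.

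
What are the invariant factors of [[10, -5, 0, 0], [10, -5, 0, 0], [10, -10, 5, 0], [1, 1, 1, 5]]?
The Jordan structure of A has elementary divisors x, (x - 5)^2, (x - 5). Arranging the block sizes at each eigenvalue in decreasing order and taking row products gives the invariant factors.

Invariant factors (smallest first, each dividing the next): x - 5, x(x - 5)^2.

Check: the last factor x(x - 5)^2 is the minimal polynomial, and the product x(x - 5)^3 is the characteristic polynomial.

x - 5, x(x - 5)^2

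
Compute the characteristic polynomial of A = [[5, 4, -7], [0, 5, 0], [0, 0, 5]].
χ_A(x) = (x - 5)^3

xI - A = [[x - 5, -4, 7], [0, x - 5, 0], [0, 0, x - 5]].

Expanding det(xI - A) along the first row:
det(xI - A) = + (x - 5)·det([[x - 5, 0], [0, x - 5]]) - (-4)·det([[0, 0], [0, x - 5]]) + (7)·det([[0, x - 5], [0, 0]]).

Evaluating gives χ_A(x) = x^3 - 15x^2 + 75x - 125 = (x - 5)^3.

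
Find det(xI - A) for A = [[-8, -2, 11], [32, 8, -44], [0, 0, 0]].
χ_A(x) = x^3

xI - A = [[x + 8, 2, -11], [-32, x - 8, 44], [0, 0, x]].

Expanding det(xI - A) along the first row:
det(xI - A) = + (x + 8)·det([[x - 8, 44], [0, x]]) - (2)·det([[-32, 44], [0, x]]) + (-11)·det([[-32, x - 8], [0, 0]]).

Evaluating gives χ_A(x) = x^3.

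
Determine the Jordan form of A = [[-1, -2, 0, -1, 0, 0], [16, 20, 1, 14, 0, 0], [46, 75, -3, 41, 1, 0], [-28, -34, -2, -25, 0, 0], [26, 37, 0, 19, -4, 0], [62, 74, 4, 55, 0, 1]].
The characteristic polynomial is det(xI - A) = (x - 1)^3(x + 5)^3, so the eigenvalues are -5 (algebraic multiplicity 3), 1 (algebraic multiplicity 3).

For λ = -5: rank(A + 5I) = 5, rank((A + 5I)^2) = 4, rank((A + 5I)^3) = 3. The eigenspace has dimension 6 - 5 = 1, so there is 1 Jordan block; the rank sequence gives block sizes [3].

For λ = 1: rank(A - I) = 4, rank((A - I)^2) = 3. The eigenspace has dimension 6 - 4 = 2, so there are 2 Jordan blocks; the rank sequence gives block sizes [2, 1].

Assembling the blocks gives the Jordan form J above.

J = [[-5, 1, 0, 0, 0, 0], [0, -5, 1, 0, 0, 0], [0, 0, -5, 0, 0, 0], [0, 0, 0, 1, 1, 0], [0, 0, 0, 0, 1, 0], [0, 0, 0, 0, 0, 1]]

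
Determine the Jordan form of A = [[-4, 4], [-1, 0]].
J = [[-2, 1], [0, -2]]

The characteristic polynomial is det(xI - A) = (x + 2)^2, so the eigenvalues are -2 (algebraic multiplicity 2).

For λ = -2: rank(A + 2I) = 1, rank((A + 2I)^2) = 0. The eigenspace has dimension 2 - 1 = 1, so there is 1 Jordan block; the rank sequence gives block sizes [2].

Assembling the blocks gives the Jordan form J above.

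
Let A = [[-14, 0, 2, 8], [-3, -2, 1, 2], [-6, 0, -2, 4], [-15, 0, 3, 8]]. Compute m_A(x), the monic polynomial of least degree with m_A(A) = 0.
m_A(x) = (x + 2)^2(x + 4)

The characteristic polynomial factors as (x + 2)^3(x + 4). The minimal polynomial is ∏(x - λ)^{k_λ} where k_λ is the size of the largest Jordan block at λ.

For λ = -4: rank(A + 4I) = 3, and the largest Jordan block has size 1 (the smallest k with rank((A + 4I)^k) = rank((A + 4I)^(k+1))).
For λ = -2: rank(A + 2I) = 2, and the largest Jordan block has size 2 (the smallest k with rank((A + 2I)^k) = rank((A + 2I)^(k+1))).

So m_A(x) = (x + 2)^2(x + 4).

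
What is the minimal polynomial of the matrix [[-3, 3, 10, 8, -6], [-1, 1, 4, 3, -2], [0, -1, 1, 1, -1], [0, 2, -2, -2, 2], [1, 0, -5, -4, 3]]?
The characteristic polynomial factors as x^5. The minimal polynomial is ∏(x - λ)^{k_λ} where k_λ is the size of the largest Jordan block at λ.

For λ = 0: rank(A) = 3, and the largest Jordan block has size 3 (the smallest k with rank(A^k) = rank(A^(k+1))).

So m_A(x) = x^3.

m_A(x) = x^3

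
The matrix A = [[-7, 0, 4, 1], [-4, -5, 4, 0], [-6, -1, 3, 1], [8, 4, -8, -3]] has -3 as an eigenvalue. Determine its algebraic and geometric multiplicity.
The characteristic polynomial is (x + 3)^4, so the factor x + 3 appears with exponent 4: the algebraic multiplicity is 4.

rank(A + 3I) = 2, so the eigenspace has dimension 4 - 2 = 2: the geometric multiplicity is 2.

Since 2 < 4, A is not diagonalizable.

algebraic multiplicity 4, geometric multiplicity 2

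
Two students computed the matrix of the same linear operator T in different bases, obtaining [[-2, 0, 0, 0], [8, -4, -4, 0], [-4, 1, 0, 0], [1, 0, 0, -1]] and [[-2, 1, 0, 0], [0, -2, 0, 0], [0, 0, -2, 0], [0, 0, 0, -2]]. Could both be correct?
trace(A) = -7 but trace(B) = -8. The trace is a similarity invariant, so A and B are not similar.

No.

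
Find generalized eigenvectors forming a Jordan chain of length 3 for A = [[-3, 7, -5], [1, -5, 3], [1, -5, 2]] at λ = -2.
We seek v_1 ∈ ker((A + 2I)^3) \ ker((A + 2I)^2), then set v_{i+1} = (A + 2I) v_i.

One such chain is v_1 = [[-2, 1, 2]]^T, v_2 = [[-1, 1, 1]]^T, v_3 = [[3, -1, -2]]^T. Check: (A + 2I) v_3 = [[0, 0, 0]]^T = 0.

v_1 = [[-2, 1, 2]]^T, v_2 = [[-1, 1, 1]]^T, v_3 = [[3, -1, -2]]^T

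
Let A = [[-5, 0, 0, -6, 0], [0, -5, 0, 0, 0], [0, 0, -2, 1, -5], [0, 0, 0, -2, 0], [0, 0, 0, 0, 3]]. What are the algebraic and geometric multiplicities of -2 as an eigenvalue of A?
The characteristic polynomial is (x - 3)(x + 2)^2(x + 5)^2, so the factor x + 2 appears with exponent 2: the algebraic multiplicity is 2.

rank(A + 2I) = 4, so the eigenspace has dimension 5 - 4 = 1: the geometric multiplicity is 1.

Since 1 < 2, A is not diagonalizable.

algebraic multiplicity 2, geometric multiplicity 1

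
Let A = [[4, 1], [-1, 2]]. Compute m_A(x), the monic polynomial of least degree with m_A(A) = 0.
m_A(x) = (x - 3)^2

The characteristic polynomial factors as (x - 3)^2. The minimal polynomial is ∏(x - λ)^{k_λ} where k_λ is the size of the largest Jordan block at λ.

For λ = 3: rank(A - 3I) = 1, and the largest Jordan block has size 2 (the smallest k with rank((A - 3I)^k) = rank((A - 3I)^(k+1))).

So m_A(x) = (x - 3)^2.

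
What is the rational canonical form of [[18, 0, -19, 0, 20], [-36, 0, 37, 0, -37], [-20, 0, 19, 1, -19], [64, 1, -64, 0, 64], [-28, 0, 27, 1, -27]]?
The invariant factors of A (the non-unit diagonal entries of the Smith normal form of xI - A over ℚ[x]) are (x - 2)(x^2 - 4x + 2)^2, each dividing the next. The characteristic polynomial is their product, (x - 2)(x^2 - 4x + 2)^2.

The rational canonical form is the block-diagonal matrix of companion matrices C(f_i):
R = [[0, 0, 0, 0, 8], [1, 0, 0, 0, -36], [0, 1, 0, 0, 56], [0, 0, 1, 0, -36], [0, 0, 0, 1, 10]].

Note the characteristic polynomial does not split into linear factors over ℚ, so A has no Jordan form over ℚ; the rational canonical form exists over any field.

R = [[0, 0, 0, 0, 8], [1, 0, 0, 0, -36], [0, 1, 0, 0, 56], [0, 0, 1, 0, -36], [0, 0, 0, 1, 10]]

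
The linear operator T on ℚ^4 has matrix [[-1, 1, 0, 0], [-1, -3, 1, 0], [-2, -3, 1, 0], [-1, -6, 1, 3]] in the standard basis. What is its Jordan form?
The characteristic polynomial is det(xI - A) = (x - 3)(x + 1)^3, so the eigenvalues are -1 (algebraic multiplicity 3), 3 (algebraic multiplicity 1).

For λ = -1: rank(A + I) = 3, rank((A + I)^2) = 2, rank((A + I)^3) = 1. The eigenspace has dimension 4 - 3 = 1, so there is 1 Jordan block; the rank sequence gives block sizes [3].

For λ = 3: algebraic multiplicity 1 gives one 1×1 block.

Assembling the blocks gives the Jordan form J above.

J = [[-1, 1, 0, 0], [0, -1, 1, 0], [0, 0, -1, 0], [0, 0, 0, 3]]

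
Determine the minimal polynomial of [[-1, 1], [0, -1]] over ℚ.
m_A(x) = (x + 1)^2

The characteristic polynomial factors as (x + 1)^2. The minimal polynomial is ∏(x - λ)^{k_λ} where k_λ is the size of the largest Jordan block at λ.

For λ = -1: rank(A + I) = 1, and the largest Jordan block has size 2 (the smallest k with rank((A + I)^k) = rank((A + I)^(k+1))).

So m_A(x) = (x + 1)^2.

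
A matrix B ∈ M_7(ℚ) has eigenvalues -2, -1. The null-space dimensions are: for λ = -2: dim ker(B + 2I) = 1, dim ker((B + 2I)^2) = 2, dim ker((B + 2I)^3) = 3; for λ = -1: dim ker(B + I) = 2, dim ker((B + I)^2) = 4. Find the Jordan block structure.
Jordan blocks: (-2, 3), (-1, 2), (-1, 2)

λ = -2: successive nullity increments [1, 1, 1] count blocks of size ≥ k; block sizes are [3].
λ = -1: successive nullity increments [2, 2] count blocks of size ≥ k; block sizes are [2, 2].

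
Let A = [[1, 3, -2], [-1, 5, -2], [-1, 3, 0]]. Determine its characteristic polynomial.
χ_A(x) = (x - 2)^3

xI - A = [[x - 1, -3, 2], [1, x - 5, 2], [1, -3, x]].

Expanding det(xI - A) along the first row:
det(xI - A) = + (x - 1)·det([[x - 5, 2], [-3, x]]) - (-3)·det([[1, 2], [1, x]]) + (2)·det([[1, x - 5], [1, -3]]).

Evaluating gives χ_A(x) = x^3 - 6x^2 + 12x - 8 = (x - 2)^3.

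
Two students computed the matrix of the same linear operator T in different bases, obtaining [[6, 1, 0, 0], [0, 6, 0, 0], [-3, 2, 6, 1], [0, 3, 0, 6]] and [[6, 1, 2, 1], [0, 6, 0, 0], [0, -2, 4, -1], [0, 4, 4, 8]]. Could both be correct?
Yes.

Two matrices over a field are similar if and only if they have the same invariant factors.

Both A and B have characteristic polynomial (x - 6)^4 and minimal polynomial (x - 6)^2. Computing further, both have invariant factors (x - 6)^2, (x - 6)^2. Hence A and B are similar.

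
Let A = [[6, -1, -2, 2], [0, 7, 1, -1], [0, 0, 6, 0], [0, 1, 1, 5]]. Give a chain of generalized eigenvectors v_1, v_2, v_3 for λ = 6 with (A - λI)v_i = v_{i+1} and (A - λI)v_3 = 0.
v_1 = [[2, 0, 0, -1]]^T, v_2 = [[-2, 1, 0, 1]]^T, v_3 = [[1, 0, 0, 0]]^T

We seek v_1 ∈ ker((A - 6I)^3) \ ker((A - 6I)^2), then set v_{i+1} = (A - 6I) v_i.

One such chain is v_1 = [[2, 0, 0, -1]]^T, v_2 = [[-2, 1, 0, 1]]^T, v_3 = [[1, 0, 0, 0]]^T. Check: (A - 6I) v_3 = [[0, 0, 0, 0]]^T = 0.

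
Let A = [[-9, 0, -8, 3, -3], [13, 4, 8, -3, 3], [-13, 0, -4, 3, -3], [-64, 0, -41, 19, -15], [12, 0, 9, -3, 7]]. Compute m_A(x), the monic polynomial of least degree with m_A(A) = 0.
The characteristic polynomial factors as (x - 4)^4(x - 1). The minimal polynomial is ∏(x - λ)^{k_λ} where k_λ is the size of the largest Jordan block at λ.

For λ = 1: rank(A - I) = 4, and the largest Jordan block has size 1 (the smallest k with rank((A - I)^k) = rank((A - I)^(k+1))).
For λ = 4: rank(A - 4I) = 2, and the largest Jordan block has size 2 (the smallest k with rank((A - 4I)^k) = rank((A - 4I)^(k+1))).

So m_A(x) = (x - 4)^2(x - 1).

m_A(x) = (x - 4)^2(x - 1)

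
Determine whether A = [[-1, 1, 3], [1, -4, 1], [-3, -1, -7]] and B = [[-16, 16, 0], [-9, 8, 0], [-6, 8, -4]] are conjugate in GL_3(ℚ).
No.

Both have characteristic polynomial (x + 4)^3, but the minimal polynomial of A is (x + 4)^3 while the minimal polynomial of B is (x + 4)^2. The minimal polynomial is a similarity invariant, so A and B are not similar.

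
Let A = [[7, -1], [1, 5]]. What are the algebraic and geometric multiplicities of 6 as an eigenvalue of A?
The characteristic polynomial is (x - 6)^2, so the factor x - 6 appears with exponent 2: the algebraic multiplicity is 2.

rank(A - 6I) = 1, so the eigenspace has dimension 2 - 1 = 1: the geometric multiplicity is 1.

Since 1 < 2, A is not diagonalizable.

algebraic multiplicity 2, geometric multiplicity 1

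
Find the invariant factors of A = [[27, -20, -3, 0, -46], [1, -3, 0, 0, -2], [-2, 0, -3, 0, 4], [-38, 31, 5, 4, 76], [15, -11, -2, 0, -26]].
x - 4, (x - 4)(x + 3)^3

The Jordan structure of A has elementary divisors (x + 3)^3, (x - 4), (x - 4). Arranging the block sizes at each eigenvalue in decreasing order and taking row products gives the invariant factors.

Invariant factors (smallest first, each dividing the next): x - 4, (x - 4)(x + 3)^3.

Check: the last factor (x - 4)(x + 3)^3 is the minimal polynomial, and the product (x - 4)^2(x + 3)^3 is the characteristic polynomial.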